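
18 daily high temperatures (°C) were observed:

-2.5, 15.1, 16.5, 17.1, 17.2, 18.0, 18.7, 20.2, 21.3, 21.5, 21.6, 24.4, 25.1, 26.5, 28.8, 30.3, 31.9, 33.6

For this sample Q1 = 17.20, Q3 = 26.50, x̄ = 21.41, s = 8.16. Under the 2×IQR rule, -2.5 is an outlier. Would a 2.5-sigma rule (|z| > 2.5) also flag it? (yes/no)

yes

z = (-2.5 − 21.41) / 8.16 = -2.93.
|z| = 2.93 > 2.5.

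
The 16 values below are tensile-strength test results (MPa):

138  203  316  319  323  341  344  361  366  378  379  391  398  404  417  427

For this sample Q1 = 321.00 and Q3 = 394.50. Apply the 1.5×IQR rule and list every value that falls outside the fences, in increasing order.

IQR = Q3 − Q1 = 394.50 − 321.00 = 73.50.
Lower fence = Q1 − 1.5·IQR = 321.00 − 110.25 = 210.75.
Upper fence = Q3 + 1.5·IQR = 394.50 + 110.25 = 504.75.
138 < 210.75 → outlier.
203 < 210.75 → outlier.
All remaining values lie within [210.75, 504.75].

138, 203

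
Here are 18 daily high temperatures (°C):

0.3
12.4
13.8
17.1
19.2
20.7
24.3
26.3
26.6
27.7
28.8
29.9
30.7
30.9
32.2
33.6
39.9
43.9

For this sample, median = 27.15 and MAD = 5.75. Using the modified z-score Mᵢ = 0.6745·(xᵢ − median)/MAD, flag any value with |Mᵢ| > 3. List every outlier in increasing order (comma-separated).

0.3

|Mᵢ| > 3 ⇔ |xᵢ − 27.15| > 3·5.75/0.6745 = 25.57.
So outliers lie outside [1.58, 52.72].
0.3: M = -3.15 → outlier.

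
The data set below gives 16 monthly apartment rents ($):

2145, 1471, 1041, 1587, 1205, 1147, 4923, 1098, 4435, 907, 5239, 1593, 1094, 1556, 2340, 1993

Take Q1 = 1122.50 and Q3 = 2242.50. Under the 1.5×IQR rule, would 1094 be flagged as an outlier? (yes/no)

IQR = Q3 − Q1 = 2242.50 − 1122.50 = 1120.00.
Lower fence = Q1 − 1.5·IQR = 1122.50 − 1680.00 = -557.50.
Upper fence = Q3 + 1.5·IQR = 2242.50 + 1680.00 = 3922.50.
1094 lies within [-557.50, 3922.50].

no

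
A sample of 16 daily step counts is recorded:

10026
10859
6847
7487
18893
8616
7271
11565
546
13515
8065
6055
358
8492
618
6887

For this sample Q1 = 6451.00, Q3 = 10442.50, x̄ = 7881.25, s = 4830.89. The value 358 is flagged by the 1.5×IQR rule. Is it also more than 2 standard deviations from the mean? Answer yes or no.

z = (358 − 7881.25) / 4830.89 = -1.56.
|z| = 1.56 ≤ 2.

no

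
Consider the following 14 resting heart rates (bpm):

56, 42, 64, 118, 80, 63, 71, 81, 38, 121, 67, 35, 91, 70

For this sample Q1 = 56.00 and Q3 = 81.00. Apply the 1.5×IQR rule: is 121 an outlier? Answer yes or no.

IQR = Q3 − Q1 = 81.00 − 56.00 = 25.00.
Lower fence = Q1 − 1.5·IQR = 56.00 − 37.50 = 18.50.
Upper fence = Q3 + 1.5·IQR = 81.00 + 37.50 = 118.50.
121 lies above the upper fence.

yes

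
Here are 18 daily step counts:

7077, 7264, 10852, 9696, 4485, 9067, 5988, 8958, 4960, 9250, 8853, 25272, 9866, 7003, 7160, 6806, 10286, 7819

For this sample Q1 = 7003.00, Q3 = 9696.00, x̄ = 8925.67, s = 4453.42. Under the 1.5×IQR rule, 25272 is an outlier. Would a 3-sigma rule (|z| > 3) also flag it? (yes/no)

yes

z = (25272 − 8925.67) / 4453.42 = 3.67.
|z| = 3.67 > 3.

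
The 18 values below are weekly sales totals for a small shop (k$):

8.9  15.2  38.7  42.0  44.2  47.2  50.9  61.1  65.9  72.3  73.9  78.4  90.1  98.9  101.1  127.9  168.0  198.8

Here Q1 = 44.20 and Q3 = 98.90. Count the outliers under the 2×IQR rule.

IQR = 54.70; fences at 44.20 − 109.40 = -65.20 and 98.90 + 109.40 = 208.30.
Every value lies within the cutoffs.

0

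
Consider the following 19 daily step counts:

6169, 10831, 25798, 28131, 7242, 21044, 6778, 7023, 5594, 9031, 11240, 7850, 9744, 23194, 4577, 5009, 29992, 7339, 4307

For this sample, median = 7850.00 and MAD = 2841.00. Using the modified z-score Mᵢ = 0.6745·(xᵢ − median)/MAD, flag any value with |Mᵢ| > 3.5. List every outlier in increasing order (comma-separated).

|Mᵢ| > 3.5 ⇔ |xᵢ − 7850.00| > 3.5·2841.00/0.6745 = 14742.03.
So outliers lie outside [-6892.03, 22592.03].
23194: M = 3.64 → outlier.
25798: M = 4.26 → outlier.
28131: M = 4.82 → outlier.
29992: M = 5.26 → outlier.

23194, 25798, 28131, 29992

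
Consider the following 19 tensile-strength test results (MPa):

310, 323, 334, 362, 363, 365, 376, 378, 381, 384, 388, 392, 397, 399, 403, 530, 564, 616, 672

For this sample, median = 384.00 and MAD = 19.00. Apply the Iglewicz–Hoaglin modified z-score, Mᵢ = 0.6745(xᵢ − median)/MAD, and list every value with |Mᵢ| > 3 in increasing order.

|Mᵢ| > 3 ⇔ |xᵢ − 384.00| > 3·19.00/0.6745 = 84.51.
So outliers lie outside [299.49, 468.51].
530: M = 5.18 → outlier.
564: M = 6.39 → outlier.
616: M = 8.24 → outlier.
672: M = 10.22 → outlier.

530, 564, 616, 672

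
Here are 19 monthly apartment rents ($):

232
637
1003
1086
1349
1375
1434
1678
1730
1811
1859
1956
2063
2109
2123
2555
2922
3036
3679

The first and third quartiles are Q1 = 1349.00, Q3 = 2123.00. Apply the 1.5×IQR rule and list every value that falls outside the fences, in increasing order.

3679

IQR = Q3 − Q1 = 2123.00 − 1349.00 = 774.00.
Lower fence = Q1 − 1.5·IQR = 1349.00 − 1161.00 = 188.00.
Upper fence = Q3 + 1.5·IQR = 2123.00 + 1161.00 = 3284.00.
3679 > 3284.00 → outlier.
All remaining values lie within [188.00, 3284.00].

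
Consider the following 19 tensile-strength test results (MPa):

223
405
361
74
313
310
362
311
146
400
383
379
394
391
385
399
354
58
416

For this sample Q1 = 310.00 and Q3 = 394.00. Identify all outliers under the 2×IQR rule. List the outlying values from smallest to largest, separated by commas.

IQR = Q3 − Q1 = 394.00 − 310.00 = 84.00.
Lower fence = Q1 − 2·IQR = 310.00 − 168.00 = 142.00.
Upper fence = Q3 + 2·IQR = 394.00 + 168.00 = 562.00.
58 < 142.00 → outlier.
74 < 142.00 → outlier.
All remaining values lie within [142.00, 562.00].

58, 74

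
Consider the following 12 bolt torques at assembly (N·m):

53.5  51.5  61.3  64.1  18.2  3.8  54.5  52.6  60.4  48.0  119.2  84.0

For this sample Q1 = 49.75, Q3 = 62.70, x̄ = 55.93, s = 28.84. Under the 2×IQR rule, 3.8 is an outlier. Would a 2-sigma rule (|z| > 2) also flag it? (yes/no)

z = (3.8 − 55.93) / 28.84 = -1.81.
|z| = 1.81 ≤ 2.

no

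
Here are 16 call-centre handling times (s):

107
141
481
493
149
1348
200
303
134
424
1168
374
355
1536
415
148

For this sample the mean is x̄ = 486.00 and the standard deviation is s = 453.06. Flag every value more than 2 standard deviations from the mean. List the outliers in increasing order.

1536

Cutoffs at x̄ ± 2s: 486.00 ± 2·453.06 = [-420.12, 1392.12].
1536: z = 2.32, |z| > 2 → outlier.
Every other value lies within [-420.12, 1392.12].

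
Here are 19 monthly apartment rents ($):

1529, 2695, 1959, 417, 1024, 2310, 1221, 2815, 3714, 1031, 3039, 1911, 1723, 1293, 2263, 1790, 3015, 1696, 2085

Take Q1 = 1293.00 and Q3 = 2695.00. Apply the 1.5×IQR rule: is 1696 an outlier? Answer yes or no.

IQR = Q3 − Q1 = 2695.00 − 1293.00 = 1402.00.
Lower fence = Q1 − 1.5·IQR = 1293.00 − 2103.00 = -810.00.
Upper fence = Q3 + 1.5·IQR = 2695.00 + 2103.00 = 4798.00.
1696 lies within [-810.00, 4798.00].

no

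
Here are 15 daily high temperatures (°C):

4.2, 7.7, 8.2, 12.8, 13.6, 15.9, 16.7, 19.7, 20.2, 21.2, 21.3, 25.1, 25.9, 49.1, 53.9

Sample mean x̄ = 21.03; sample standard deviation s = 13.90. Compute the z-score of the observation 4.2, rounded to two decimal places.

z = (4.2 − 21.03) / 13.90 = -1.21.

-1.21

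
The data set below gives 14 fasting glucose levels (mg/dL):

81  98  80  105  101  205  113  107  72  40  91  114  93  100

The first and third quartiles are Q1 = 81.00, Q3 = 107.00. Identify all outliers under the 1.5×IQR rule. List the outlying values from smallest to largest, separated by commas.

IQR = Q3 − Q1 = 107.00 − 81.00 = 26.00.
Lower fence = Q1 − 1.5·IQR = 81.00 − 39.00 = 42.00.
Upper fence = Q3 + 1.5·IQR = 107.00 + 39.00 = 146.00.
40 < 42.00 → outlier.
205 > 146.00 → outlier.
All remaining values lie within [42.00, 146.00].

40, 205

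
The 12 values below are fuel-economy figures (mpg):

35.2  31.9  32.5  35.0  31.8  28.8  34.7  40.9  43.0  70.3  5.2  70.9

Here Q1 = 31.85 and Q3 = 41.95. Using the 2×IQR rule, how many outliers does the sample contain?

IQR = 10.10; fences at 31.85 − 20.20 = 11.65 and 41.95 + 20.20 = 62.15.
Outside the cutoffs: 5.2, 70.3, 70.9.

3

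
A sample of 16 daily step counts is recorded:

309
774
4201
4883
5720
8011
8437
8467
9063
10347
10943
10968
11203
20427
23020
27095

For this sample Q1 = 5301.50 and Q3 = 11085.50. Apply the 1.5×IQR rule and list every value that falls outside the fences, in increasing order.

20427, 23020, 27095

IQR = Q3 − Q1 = 11085.50 − 5301.50 = 5784.00.
Lower fence = Q1 − 1.5·IQR = 5301.50 − 8676.00 = -3374.50.
Upper fence = Q3 + 1.5·IQR = 11085.50 + 8676.00 = 19761.50.
20427 > 19761.50 → outlier.
23020 > 19761.50 → outlier.
27095 > 19761.50 → outlier.
All remaining values lie within [-3374.50, 19761.50].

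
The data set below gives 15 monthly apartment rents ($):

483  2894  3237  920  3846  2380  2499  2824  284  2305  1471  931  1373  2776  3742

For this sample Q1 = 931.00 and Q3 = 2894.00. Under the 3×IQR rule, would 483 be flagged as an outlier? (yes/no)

IQR = Q3 − Q1 = 2894.00 − 931.00 = 1963.00.
Lower fence = Q1 − 3·IQR = 931.00 − 5889.00 = -4958.00.
Upper fence = Q3 + 3·IQR = 2894.00 + 5889.00 = 8783.00.
483 lies within [-4958.00, 8783.00].

no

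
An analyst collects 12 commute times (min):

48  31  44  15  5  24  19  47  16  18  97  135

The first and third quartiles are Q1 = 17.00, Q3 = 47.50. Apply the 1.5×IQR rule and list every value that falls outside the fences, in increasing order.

97, 135

IQR = Q3 − Q1 = 47.50 − 17.00 = 30.50.
Lower fence = Q1 − 1.5·IQR = 17.00 − 45.75 = -28.75.
Upper fence = Q3 + 1.5·IQR = 47.50 + 45.75 = 93.25.
97 > 93.25 → outlier.
135 > 93.25 → outlier.
All remaining values lie within [-28.75, 93.25].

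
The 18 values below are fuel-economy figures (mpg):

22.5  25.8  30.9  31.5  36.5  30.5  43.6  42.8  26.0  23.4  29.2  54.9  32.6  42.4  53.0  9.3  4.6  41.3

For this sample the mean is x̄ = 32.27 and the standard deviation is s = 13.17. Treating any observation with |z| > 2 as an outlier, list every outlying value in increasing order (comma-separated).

Cutoffs at x̄ ± 2s: 32.27 ± 2·13.17 = [5.93, 58.61].
4.6: z = -2.10, |z| > 2 → outlier.
Every other value lies within [5.93, 58.61].

4.6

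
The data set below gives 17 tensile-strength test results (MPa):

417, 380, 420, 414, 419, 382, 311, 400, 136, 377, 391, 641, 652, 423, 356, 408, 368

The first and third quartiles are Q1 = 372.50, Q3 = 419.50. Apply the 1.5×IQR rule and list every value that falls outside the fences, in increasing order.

136, 641, 652

IQR = Q3 − Q1 = 419.50 − 372.50 = 47.00.
Lower fence = Q1 − 1.5·IQR = 372.50 − 70.50 = 302.00.
Upper fence = Q3 + 1.5·IQR = 419.50 + 70.50 = 490.00.
136 < 302.00 → outlier.
641 > 490.00 → outlier.
652 > 490.00 → outlier.
All remaining values lie within [302.00, 490.00].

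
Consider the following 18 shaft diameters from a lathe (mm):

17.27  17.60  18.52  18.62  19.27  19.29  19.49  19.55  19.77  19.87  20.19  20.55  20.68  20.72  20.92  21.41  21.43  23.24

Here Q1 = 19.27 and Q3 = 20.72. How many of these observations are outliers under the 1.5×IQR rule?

IQR = 1.45; fences at 19.27 − 2.175 = 17.095 and 20.72 + 2.175 = 22.895.
Outside the cutoffs: 23.24.

1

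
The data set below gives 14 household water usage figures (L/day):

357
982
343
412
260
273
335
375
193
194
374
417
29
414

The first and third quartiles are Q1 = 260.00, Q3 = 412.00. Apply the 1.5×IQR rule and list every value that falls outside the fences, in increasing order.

29, 982

IQR = Q3 − Q1 = 412.00 − 260.00 = 152.00.
Lower fence = Q1 − 1.5·IQR = 260.00 − 228.00 = 32.00.
Upper fence = Q3 + 1.5·IQR = 412.00 + 228.00 = 640.00.
29 < 32.00 → outlier.
982 > 640.00 → outlier.
All remaining values lie within [32.00, 640.00].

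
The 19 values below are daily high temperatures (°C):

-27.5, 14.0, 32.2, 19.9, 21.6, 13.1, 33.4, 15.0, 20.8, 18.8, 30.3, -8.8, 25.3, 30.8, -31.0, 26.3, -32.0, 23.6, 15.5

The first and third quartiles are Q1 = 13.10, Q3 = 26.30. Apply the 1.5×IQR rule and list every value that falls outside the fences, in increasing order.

-32.0, -31.0, -27.5, -8.8

IQR = Q3 − Q1 = 26.30 − 13.10 = 13.20.
Lower fence = Q1 − 1.5·IQR = 13.10 − 19.80 = -6.70.
Upper fence = Q3 + 1.5·IQR = 26.30 + 19.80 = 46.10.
-32.0 < -6.70 → outlier.
-31.0 < -6.70 → outlier.
-27.5 < -6.70 → outlier.
-8.8 < -6.70 → outlier.
All remaining values lie within [-6.70, 46.10].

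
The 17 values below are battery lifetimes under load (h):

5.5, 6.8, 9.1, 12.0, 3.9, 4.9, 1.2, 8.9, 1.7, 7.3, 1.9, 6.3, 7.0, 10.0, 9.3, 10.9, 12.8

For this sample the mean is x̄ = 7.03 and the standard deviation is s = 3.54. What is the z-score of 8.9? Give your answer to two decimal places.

0.53

z = (8.9 − 7.03) / 3.54 = 0.53.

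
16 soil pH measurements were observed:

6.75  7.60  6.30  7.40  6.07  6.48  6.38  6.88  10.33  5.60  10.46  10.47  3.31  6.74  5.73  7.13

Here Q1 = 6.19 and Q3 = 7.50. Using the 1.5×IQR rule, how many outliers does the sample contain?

IQR = 1.31; fences at 6.19 − 1.965 = 4.225 and 7.50 + 1.965 = 9.465.
Outside the cutoffs: 3.31, 10.33, 10.46, 10.47.

4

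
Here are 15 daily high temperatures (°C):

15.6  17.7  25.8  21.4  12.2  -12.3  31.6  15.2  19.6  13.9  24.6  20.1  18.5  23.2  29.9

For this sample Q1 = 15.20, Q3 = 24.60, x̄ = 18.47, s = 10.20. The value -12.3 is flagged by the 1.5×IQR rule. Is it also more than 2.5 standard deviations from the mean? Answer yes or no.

yes

z = (-12.3 − 18.47) / 10.20 = -3.02.
|z| = 3.02 > 2.5.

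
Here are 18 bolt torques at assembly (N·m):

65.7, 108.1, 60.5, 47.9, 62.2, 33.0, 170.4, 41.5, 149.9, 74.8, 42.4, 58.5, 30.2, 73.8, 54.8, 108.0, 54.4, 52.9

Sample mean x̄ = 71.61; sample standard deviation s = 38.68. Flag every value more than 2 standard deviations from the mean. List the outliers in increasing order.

149.9, 170.4

Cutoffs at x̄ ± 2s: 71.61 ± 2·38.68 = [-5.75, 148.97].
149.9: z = 2.02, |z| > 2 → outlier.
170.4: z = 2.55, |z| > 2 → outlier.
Every other value lies within [-5.75, 148.97].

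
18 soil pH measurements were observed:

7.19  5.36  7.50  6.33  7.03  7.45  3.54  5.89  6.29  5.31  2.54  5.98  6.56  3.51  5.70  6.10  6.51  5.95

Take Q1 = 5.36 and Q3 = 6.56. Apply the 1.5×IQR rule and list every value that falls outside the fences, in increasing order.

2.54, 3.51, 3.54

IQR = Q3 − Q1 = 6.56 − 5.36 = 1.20.
Lower fence = Q1 − 1.5·IQR = 5.36 − 1.80 = 3.56.
Upper fence = Q3 + 1.5·IQR = 6.56 + 1.80 = 8.36.
2.54 < 3.56 → outlier.
3.51 < 3.56 → outlier.
3.54 < 3.56 → outlier.
All remaining values lie within [3.56, 8.36].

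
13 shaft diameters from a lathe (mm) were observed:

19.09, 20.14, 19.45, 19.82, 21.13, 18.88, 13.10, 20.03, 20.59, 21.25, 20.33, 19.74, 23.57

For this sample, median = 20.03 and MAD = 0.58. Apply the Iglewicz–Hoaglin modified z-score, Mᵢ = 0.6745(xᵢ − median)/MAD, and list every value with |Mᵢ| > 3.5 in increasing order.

|Mᵢ| > 3.5 ⇔ |xᵢ − 20.03| > 3.5·0.58/0.6745 = 3.01.
So outliers lie outside [17.02, 23.04].
13.10: M = -8.06 → outlier.
23.57: M = 4.12 → outlier.

13.10, 23.57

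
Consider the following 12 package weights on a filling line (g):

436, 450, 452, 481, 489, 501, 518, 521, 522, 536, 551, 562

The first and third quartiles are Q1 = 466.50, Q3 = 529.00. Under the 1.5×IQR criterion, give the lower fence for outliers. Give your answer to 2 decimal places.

372.75

IQR = Q3 − Q1 = 529.00 − 466.50 = 62.50.
Lower fence = Q1 − 1.5·IQR = 466.50 − 93.75 = 372.75.
Upper fence = Q3 + 1.5·IQR = 529.00 + 93.75 = 622.75.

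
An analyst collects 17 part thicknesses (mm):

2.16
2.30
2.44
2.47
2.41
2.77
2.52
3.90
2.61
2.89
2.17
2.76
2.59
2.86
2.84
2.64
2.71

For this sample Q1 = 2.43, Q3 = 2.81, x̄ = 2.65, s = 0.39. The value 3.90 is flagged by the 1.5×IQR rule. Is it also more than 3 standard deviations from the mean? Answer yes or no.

yes

z = (3.90 − 2.65) / 0.39 = 3.21.
|z| = 3.21 > 3.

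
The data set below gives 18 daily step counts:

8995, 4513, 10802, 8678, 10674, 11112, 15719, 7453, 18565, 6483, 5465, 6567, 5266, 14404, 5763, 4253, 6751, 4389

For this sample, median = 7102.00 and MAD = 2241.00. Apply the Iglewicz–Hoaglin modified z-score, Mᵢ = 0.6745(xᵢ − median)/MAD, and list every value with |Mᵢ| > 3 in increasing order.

|Mᵢ| > 3 ⇔ |xᵢ − 7102.00| > 3·2241.00/0.6745 = 9967.38.
So outliers lie outside [-2865.38, 17069.38].
18565: M = 3.45 → outlier.

18565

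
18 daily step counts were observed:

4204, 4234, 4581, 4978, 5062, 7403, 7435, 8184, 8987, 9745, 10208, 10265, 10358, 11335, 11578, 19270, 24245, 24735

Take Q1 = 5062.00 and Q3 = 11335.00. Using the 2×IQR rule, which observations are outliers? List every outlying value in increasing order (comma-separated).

IQR = Q3 − Q1 = 11335.00 − 5062.00 = 6273.00.
Lower fence = Q1 − 2·IQR = 5062.00 − 12546.00 = -7484.00.
Upper fence = Q3 + 2·IQR = 11335.00 + 12546.00 = 23881.00.
24245 > 23881.00 → outlier.
24735 > 23881.00 → outlier.
All remaining values lie within [-7484.00, 23881.00].

24245, 24735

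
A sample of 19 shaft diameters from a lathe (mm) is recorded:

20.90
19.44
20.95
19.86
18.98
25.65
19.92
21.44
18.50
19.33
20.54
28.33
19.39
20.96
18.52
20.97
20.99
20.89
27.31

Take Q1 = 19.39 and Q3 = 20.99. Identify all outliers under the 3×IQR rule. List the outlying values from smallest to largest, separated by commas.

27.31, 28.33

IQR = Q3 − Q1 = 20.99 − 19.39 = 1.60.
Lower fence = Q1 − 3·IQR = 19.39 − 4.80 = 14.59.
Upper fence = Q3 + 3·IQR = 20.99 + 4.80 = 25.79.
27.31 > 25.79 → outlier.
28.33 > 25.79 → outlier.
All remaining values lie within [14.59, 25.79].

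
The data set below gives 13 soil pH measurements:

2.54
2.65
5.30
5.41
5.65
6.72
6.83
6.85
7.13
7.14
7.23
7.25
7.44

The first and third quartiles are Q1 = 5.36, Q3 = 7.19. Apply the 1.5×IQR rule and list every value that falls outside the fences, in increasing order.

IQR = Q3 − Q1 = 7.19 − 5.36 = 1.83.
Lower fence = Q1 − 1.5·IQR = 5.36 − 2.745 = 2.615.
Upper fence = Q3 + 1.5·IQR = 7.19 + 2.745 = 9.935.
2.54 < 2.615 → outlier.
All remaining values lie within [2.615, 9.935].

2.54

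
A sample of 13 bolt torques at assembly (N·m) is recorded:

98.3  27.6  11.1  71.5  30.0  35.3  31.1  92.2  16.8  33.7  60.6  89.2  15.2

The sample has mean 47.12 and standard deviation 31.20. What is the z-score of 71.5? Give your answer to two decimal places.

0.78

z = (71.5 − 47.12) / 31.20 = 0.78.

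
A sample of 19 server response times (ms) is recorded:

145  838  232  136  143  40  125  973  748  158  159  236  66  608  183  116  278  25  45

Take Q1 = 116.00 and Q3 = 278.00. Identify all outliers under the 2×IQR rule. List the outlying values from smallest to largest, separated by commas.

IQR = Q3 − Q1 = 278.00 − 116.00 = 162.00.
Lower fence = Q1 − 2·IQR = 116.00 − 324.00 = -208.00.
Upper fence = Q3 + 2·IQR = 278.00 + 324.00 = 602.00.
608 > 602.00 → outlier.
748 > 602.00 → outlier.
838 > 602.00 → outlier.
973 > 602.00 → outlier.
All remaining values lie within [-208.00, 602.00].

608, 748, 838, 973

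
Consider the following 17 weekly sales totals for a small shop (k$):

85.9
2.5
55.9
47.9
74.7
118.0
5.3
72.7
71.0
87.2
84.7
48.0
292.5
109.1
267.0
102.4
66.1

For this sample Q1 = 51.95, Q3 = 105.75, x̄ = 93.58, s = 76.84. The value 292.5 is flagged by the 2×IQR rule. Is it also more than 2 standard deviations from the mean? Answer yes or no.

z = (292.5 − 93.58) / 76.84 = 2.59.
|z| = 2.59 > 2.

yes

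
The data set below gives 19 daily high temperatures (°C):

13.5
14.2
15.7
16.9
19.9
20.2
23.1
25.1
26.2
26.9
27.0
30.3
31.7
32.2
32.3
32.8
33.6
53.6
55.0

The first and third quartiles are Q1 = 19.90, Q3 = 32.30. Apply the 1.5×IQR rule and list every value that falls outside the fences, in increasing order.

IQR = Q3 − Q1 = 32.30 − 19.90 = 12.40.
Lower fence = Q1 − 1.5·IQR = 19.90 − 18.60 = 1.30.
Upper fence = Q3 + 1.5·IQR = 32.30 + 18.60 = 50.90.
53.6 > 50.90 → outlier.
55.0 > 50.90 → outlier.
All remaining values lie within [1.30, 50.90].

53.6, 55.0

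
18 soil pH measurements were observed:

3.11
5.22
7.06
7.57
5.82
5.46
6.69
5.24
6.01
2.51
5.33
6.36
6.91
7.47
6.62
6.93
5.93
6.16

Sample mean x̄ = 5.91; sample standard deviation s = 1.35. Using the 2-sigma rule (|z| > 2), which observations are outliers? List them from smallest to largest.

2.51, 3.11

Cutoffs at x̄ ± 2s: 5.91 ± 2·1.35 = [3.21, 8.61].
2.51: z = -2.52, |z| > 2 → outlier.
3.11: z = -2.07, |z| > 2 → outlier.
Every other value lies within [3.21, 8.61].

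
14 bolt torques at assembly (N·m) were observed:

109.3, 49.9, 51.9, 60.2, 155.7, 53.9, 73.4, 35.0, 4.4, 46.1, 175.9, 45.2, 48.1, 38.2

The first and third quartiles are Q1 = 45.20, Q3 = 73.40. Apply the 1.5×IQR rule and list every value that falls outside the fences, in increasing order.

IQR = Q3 − Q1 = 73.40 − 45.20 = 28.20.
Lower fence = Q1 − 1.5·IQR = 45.20 − 42.30 = 2.90.
Upper fence = Q3 + 1.5·IQR = 73.40 + 42.30 = 115.70.
155.7 > 115.70 → outlier.
175.9 > 115.70 → outlier.
All remaining values lie within [2.90, 115.70].

155.7, 175.9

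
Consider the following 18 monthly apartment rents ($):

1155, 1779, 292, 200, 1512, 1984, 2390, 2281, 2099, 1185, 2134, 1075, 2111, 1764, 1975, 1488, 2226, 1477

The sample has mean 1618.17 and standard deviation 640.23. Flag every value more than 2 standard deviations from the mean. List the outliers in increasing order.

200, 292

Cutoffs at x̄ ± 2s: 1618.17 ± 2·640.23 = [337.71, 2898.63].
200: z = -2.22, |z| > 2 → outlier.
292: z = -2.07, |z| > 2 → outlier.
Every other value lies within [337.71, 2898.63].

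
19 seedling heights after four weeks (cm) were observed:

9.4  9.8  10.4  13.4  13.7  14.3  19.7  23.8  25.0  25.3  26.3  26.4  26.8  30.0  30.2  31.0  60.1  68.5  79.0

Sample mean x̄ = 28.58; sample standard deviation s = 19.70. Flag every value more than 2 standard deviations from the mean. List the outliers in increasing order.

68.5, 79.0

Cutoffs at x̄ ± 2s: 28.58 ± 2·19.70 = [-10.82, 67.98].
68.5: z = 2.03, |z| > 2 → outlier.
79.0: z = 2.56, |z| > 2 → outlier.
Every other value lies within [-10.82, 67.98].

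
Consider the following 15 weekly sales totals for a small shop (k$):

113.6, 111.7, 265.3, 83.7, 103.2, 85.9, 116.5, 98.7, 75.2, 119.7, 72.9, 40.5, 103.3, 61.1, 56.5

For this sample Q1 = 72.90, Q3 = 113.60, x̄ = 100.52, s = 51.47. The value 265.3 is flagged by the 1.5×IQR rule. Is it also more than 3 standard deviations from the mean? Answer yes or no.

yes

z = (265.3 − 100.52) / 51.47 = 3.20.
|z| = 3.20 > 3.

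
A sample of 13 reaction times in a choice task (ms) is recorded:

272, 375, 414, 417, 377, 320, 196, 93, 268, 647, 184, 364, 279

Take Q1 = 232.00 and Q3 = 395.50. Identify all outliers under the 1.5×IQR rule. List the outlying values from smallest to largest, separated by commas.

IQR = Q3 − Q1 = 395.50 − 232.00 = 163.50.
Lower fence = Q1 − 1.5·IQR = 232.00 − 245.25 = -13.25.
Upper fence = Q3 + 1.5·IQR = 395.50 + 245.25 = 640.75.
647 > 640.75 → outlier.
All remaining values lie within [-13.25, 640.75].

647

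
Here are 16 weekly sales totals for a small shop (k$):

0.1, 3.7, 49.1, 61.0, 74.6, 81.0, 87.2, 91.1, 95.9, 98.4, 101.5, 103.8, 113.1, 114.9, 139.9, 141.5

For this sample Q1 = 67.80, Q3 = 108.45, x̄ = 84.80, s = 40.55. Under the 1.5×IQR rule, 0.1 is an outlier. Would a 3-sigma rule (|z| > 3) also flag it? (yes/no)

no

z = (0.1 − 84.80) / 40.55 = -2.09.
|z| = 2.09 ≤ 3.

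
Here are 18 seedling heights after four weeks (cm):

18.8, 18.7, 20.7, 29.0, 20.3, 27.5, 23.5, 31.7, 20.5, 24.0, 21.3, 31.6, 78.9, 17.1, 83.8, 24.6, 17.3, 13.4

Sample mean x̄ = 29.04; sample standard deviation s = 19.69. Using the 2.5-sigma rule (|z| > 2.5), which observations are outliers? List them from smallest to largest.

Cutoffs at x̄ ± 2.5s: 29.04 ± 2.5·19.69 = [-20.185, 78.265].
78.9: z = 2.53, |z| > 2.5 → outlier.
83.8: z = 2.78, |z| > 2.5 → outlier.
Every other value lies within [-20.185, 78.265].

78.9, 83.8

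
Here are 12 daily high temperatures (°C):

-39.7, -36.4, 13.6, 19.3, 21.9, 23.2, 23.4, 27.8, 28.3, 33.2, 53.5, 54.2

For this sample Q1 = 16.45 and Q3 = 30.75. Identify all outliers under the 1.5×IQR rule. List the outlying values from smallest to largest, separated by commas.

IQR = Q3 − Q1 = 30.75 − 16.45 = 14.30.
Lower fence = Q1 − 1.5·IQR = 16.45 − 21.45 = -5.00.
Upper fence = Q3 + 1.5·IQR = 30.75 + 21.45 = 52.20.
-39.7 < -5.00 → outlier.
-36.4 < -5.00 → outlier.
53.5 > 52.20 → outlier.
54.2 > 52.20 → outlier.
All remaining values lie within [-5.00, 52.20].

-39.7, -36.4, 53.5, 54.2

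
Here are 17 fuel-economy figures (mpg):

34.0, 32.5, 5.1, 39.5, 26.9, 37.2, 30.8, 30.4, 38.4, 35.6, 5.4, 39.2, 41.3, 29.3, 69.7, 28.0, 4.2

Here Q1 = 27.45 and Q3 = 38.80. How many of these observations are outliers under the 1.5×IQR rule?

4

IQR = 11.35; fences at 27.45 − 17.025 = 10.425 and 38.80 + 17.025 = 55.825.
Outside the cutoffs: 4.2, 5.1, 5.4, 69.7.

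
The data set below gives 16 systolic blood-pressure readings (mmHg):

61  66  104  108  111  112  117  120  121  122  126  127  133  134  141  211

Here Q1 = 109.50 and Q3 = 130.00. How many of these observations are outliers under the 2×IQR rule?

IQR = 20.50; fences at 109.50 − 41.00 = 68.50 and 130.00 + 41.00 = 171.00.
Outside the cutoffs: 61, 66, 211.

3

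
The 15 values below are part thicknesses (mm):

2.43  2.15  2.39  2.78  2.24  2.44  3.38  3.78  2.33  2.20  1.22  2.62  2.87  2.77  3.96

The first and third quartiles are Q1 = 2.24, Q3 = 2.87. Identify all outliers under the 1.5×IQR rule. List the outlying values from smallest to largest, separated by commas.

1.22, 3.96

IQR = Q3 − Q1 = 2.87 − 2.24 = 0.63.
Lower fence = Q1 − 1.5·IQR = 2.24 − 0.945 = 1.295.
Upper fence = Q3 + 1.5·IQR = 2.87 + 0.945 = 3.815.
1.22 < 1.295 → outlier.
3.96 > 3.815 → outlier.
All remaining values lie within [1.295, 3.815].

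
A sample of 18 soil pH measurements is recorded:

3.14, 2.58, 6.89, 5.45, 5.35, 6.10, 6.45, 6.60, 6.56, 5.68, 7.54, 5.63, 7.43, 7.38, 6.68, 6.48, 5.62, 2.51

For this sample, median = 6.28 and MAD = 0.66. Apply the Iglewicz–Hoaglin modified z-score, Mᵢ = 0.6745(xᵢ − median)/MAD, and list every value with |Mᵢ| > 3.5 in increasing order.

2.51, 2.58

|Mᵢ| > 3.5 ⇔ |xᵢ − 6.28| > 3.5·0.66/0.6745 = 3.42.
So outliers lie outside [2.86, 9.70].
2.51: M = -3.85 → outlier.
2.58: M = -3.78 → outlier.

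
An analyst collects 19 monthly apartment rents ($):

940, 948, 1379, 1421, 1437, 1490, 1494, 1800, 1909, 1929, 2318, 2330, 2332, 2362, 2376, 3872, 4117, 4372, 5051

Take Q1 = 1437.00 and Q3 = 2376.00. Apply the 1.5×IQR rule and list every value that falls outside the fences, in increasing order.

IQR = Q3 − Q1 = 2376.00 − 1437.00 = 939.00.
Lower fence = Q1 − 1.5·IQR = 1437.00 − 1408.50 = 28.50.
Upper fence = Q3 + 1.5·IQR = 2376.00 + 1408.50 = 3784.50.
3872 > 3784.50 → outlier.
4117 > 3784.50 → outlier.
4372 > 3784.50 → outlier.
5051 > 3784.50 → outlier.
All remaining values lie within [28.50, 3784.50].

3872, 4117, 4372, 5051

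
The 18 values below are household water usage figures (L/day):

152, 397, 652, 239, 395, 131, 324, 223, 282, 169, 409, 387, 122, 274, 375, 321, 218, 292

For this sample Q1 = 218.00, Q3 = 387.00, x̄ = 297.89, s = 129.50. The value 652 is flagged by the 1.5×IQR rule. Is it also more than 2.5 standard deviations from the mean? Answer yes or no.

yes

z = (652 − 297.89) / 129.50 = 2.73.
|z| = 2.73 > 2.5.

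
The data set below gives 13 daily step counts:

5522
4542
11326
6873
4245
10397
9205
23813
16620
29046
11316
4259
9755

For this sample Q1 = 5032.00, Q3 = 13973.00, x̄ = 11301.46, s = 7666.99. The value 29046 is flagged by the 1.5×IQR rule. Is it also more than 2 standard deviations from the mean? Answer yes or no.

yes

z = (29046 − 11301.46) / 7666.99 = 2.31.
|z| = 2.31 > 2.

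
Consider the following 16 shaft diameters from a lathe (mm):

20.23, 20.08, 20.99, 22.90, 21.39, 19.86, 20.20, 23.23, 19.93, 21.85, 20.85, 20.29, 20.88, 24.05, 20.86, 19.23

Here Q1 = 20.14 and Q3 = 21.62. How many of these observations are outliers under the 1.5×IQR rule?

1

IQR = 1.48; fences at 20.14 − 2.22 = 17.92 and 21.62 + 2.22 = 23.84.
Outside the cutoffs: 24.05.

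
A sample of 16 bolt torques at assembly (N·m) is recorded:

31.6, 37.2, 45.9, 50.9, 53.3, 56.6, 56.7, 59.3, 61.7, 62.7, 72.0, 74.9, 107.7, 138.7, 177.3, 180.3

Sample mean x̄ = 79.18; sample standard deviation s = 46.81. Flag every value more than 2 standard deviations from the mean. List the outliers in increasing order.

177.3, 180.3

Cutoffs at x̄ ± 2s: 79.18 ± 2·46.81 = [-14.44, 172.80].
177.3: z = 2.10, |z| > 2 → outlier.
180.3: z = 2.16, |z| > 2 → outlier.
Every other value lies within [-14.44, 172.80].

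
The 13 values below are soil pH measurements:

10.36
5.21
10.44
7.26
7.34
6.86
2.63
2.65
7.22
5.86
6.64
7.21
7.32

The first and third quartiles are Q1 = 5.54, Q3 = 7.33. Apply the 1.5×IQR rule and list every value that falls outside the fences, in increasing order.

IQR = Q3 − Q1 = 7.33 − 5.54 = 1.79.
Lower fence = Q1 − 1.5·IQR = 5.54 − 2.685 = 2.855.
Upper fence = Q3 + 1.5·IQR = 7.33 + 2.685 = 10.015.
2.63 < 2.855 → outlier.
2.65 < 2.855 → outlier.
10.36 > 10.015 → outlier.
10.44 > 10.015 → outlier.
All remaining values lie within [2.855, 10.015].

2.63, 2.65, 10.36, 10.44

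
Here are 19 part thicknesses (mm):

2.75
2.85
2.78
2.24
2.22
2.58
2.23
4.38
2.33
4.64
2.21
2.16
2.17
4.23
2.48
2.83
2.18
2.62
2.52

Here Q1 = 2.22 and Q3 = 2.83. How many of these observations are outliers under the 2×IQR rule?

3

IQR = 0.61; fences at 2.22 − 1.22 = 1.00 and 2.83 + 1.22 = 4.05.
Outside the cutoffs: 4.23, 4.38, 4.64.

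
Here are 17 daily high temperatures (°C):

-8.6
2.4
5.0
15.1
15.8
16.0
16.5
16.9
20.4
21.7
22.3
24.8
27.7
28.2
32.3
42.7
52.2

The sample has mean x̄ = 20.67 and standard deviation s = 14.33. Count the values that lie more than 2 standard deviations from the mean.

Cutoffs: x̄ ± 2s = [-7.99, 49.33].
Outside the cutoffs: -8.6, 52.2.

2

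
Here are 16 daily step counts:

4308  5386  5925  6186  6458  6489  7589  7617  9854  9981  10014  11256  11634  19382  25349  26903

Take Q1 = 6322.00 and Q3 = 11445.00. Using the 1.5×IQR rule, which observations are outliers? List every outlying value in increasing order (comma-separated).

IQR = Q3 − Q1 = 11445.00 − 6322.00 = 5123.00.
Lower fence = Q1 − 1.5·IQR = 6322.00 − 7684.50 = -1362.50.
Upper fence = Q3 + 1.5·IQR = 11445.00 + 7684.50 = 19129.50.
19382 > 19129.50 → outlier.
25349 > 19129.50 → outlier.
26903 > 19129.50 → outlier.
All remaining values lie within [-1362.50, 19129.50].

19382, 25349, 26903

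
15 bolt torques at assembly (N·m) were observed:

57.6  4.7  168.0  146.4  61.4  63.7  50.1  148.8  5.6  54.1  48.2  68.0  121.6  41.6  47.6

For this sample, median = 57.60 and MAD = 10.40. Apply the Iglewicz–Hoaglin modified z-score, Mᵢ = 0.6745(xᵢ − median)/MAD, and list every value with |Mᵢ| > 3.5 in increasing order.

121.6, 146.4, 148.8, 168.0

|Mᵢ| > 3.5 ⇔ |xᵢ − 57.60| > 3.5·10.40/0.6745 = 53.97.
So outliers lie outside [3.63, 111.57].
121.6: M = 4.15 → outlier.
146.4: M = 5.76 → outlier.
148.8: M = 5.91 → outlier.
168.0: M = 7.16 → outlier.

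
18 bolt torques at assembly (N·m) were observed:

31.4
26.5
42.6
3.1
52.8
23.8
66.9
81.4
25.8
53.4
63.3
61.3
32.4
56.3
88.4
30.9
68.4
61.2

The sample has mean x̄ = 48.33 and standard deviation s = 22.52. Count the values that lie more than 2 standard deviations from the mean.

Cutoffs: x̄ ± 2s = [3.29, 93.37].
Outside the cutoffs: 3.1.

1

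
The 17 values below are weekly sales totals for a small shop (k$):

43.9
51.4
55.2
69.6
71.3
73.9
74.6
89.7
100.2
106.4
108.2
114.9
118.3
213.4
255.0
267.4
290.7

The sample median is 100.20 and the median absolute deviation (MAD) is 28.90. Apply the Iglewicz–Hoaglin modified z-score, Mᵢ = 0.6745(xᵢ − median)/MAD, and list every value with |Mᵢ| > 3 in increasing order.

|Mᵢ| > 3 ⇔ |xᵢ − 100.20| > 3·28.90/0.6745 = 128.54.
So outliers lie outside [-28.34, 228.74].
255.0: M = 3.61 → outlier.
267.4: M = 3.90 → outlier.
290.7: M = 4.45 → outlier.

255.0, 267.4, 290.7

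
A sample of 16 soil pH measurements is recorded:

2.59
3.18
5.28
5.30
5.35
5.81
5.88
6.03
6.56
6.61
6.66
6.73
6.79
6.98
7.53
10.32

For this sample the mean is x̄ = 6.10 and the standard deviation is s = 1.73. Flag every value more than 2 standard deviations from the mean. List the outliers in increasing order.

Cutoffs at x̄ ± 2s: 6.10 ± 2·1.73 = [2.64, 9.56].
2.59: z = -2.03, |z| > 2 → outlier.
10.32: z = 2.44, |z| > 2 → outlier.
Every other value lies within [2.64, 9.56].

2.59, 10.32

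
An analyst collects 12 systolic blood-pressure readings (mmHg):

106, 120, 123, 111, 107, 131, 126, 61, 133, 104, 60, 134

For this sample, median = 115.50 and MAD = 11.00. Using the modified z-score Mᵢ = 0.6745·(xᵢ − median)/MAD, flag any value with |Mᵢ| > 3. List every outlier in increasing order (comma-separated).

|Mᵢ| > 3 ⇔ |xᵢ − 115.50| > 3·11.00/0.6745 = 48.93.
So outliers lie outside [66.57, 164.43].
60: M = -3.40 → outlier.
61: M = -3.34 → outlier.

60, 61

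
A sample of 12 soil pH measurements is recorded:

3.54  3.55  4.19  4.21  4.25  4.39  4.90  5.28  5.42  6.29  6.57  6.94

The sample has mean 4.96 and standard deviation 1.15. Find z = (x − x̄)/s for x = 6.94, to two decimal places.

z = (6.94 − 4.96) / 1.15 = 1.72.

1.72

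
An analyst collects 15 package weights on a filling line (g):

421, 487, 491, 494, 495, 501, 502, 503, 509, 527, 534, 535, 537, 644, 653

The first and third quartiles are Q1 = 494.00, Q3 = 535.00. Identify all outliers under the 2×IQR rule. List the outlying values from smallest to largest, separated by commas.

644, 653

IQR = Q3 − Q1 = 535.00 − 494.00 = 41.00.
Lower fence = Q1 − 2·IQR = 494.00 − 82.00 = 412.00.
Upper fence = Q3 + 2·IQR = 535.00 + 82.00 = 617.00.
644 > 617.00 → outlier.
653 > 617.00 → outlier.
All remaining values lie within [412.00, 617.00].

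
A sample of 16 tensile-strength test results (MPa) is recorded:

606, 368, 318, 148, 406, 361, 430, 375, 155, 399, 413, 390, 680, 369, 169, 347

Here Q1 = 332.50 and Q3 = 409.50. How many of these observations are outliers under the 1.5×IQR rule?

IQR = 77.00; fences at 332.50 − 115.50 = 217.00 and 409.50 + 115.50 = 525.00.
Outside the cutoffs: 148, 155, 169, 606, 680.

5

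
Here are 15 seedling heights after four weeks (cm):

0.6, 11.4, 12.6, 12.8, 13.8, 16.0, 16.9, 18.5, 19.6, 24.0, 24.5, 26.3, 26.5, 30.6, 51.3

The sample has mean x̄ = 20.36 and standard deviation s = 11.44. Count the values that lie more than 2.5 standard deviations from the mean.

1

Cutoffs: x̄ ± 2.5s = [-8.24, 48.96].
Outside the cutoffs: 51.3.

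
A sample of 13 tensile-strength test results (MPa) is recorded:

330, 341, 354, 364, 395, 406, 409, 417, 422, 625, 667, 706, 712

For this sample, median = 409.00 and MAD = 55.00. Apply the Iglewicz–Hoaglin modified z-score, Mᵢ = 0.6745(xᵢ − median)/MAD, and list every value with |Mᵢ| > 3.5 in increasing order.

|Mᵢ| > 3.5 ⇔ |xᵢ − 409.00| > 3.5·55.00/0.6745 = 285.40.
So outliers lie outside [123.60, 694.40].
706: M = 3.64 → outlier.
712: M = 3.72 → outlier.

706, 712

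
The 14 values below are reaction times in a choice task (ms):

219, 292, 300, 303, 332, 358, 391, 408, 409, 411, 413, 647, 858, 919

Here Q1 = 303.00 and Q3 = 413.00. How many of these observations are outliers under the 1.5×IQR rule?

3

IQR = 110.00; fences at 303.00 − 165.00 = 138.00 and 413.00 + 165.00 = 578.00.
Outside the cutoffs: 647, 858, 919.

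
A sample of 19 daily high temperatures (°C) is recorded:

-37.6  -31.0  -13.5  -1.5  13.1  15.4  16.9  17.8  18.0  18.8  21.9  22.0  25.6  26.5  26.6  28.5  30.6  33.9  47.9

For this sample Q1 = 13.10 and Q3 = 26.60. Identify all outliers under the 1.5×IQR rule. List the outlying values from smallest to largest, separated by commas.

-37.6, -31.0, -13.5, 47.9

IQR = Q3 − Q1 = 26.60 − 13.10 = 13.50.
Lower fence = Q1 − 1.5·IQR = 13.10 − 20.25 = -7.15.
Upper fence = Q3 + 1.5·IQR = 26.60 + 20.25 = 46.85.
-37.6 < -7.15 → outlier.
-31.0 < -7.15 → outlier.
-13.5 < -7.15 → outlier.
47.9 > 46.85 → outlier.
All remaining values lie within [-7.15, 46.85].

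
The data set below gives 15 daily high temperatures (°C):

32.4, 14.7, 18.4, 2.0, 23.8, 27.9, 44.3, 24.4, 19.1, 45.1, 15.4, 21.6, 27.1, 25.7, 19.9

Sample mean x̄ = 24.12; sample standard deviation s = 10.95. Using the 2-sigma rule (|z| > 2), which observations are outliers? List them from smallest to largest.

2.0

Cutoffs at x̄ ± 2s: 24.12 ± 2·10.95 = [2.22, 46.02].
2.0: z = -2.02, |z| > 2 → outlier.
Every other value lies within [2.22, 46.02].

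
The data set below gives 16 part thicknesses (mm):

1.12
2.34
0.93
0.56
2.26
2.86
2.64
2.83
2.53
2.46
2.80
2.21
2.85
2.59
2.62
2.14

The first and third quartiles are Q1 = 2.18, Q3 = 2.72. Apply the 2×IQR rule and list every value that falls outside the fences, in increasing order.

IQR = Q3 − Q1 = 2.72 − 2.18 = 0.54.
Lower fence = Q1 − 2·IQR = 2.18 − 1.08 = 1.10.
Upper fence = Q3 + 2·IQR = 2.72 + 1.08 = 3.80.
0.56 < 1.10 → outlier.
0.93 < 1.10 → outlier.
All remaining values lie within [1.10, 3.80].

0.56, 0.93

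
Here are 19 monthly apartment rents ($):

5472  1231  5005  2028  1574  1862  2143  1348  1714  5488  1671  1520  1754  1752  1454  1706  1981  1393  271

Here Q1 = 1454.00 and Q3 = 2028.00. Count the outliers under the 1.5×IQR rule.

4

IQR = 574.00; fences at 1454.00 − 861.00 = 593.00 and 2028.00 + 861.00 = 2889.00.
Outside the cutoffs: 271, 5005, 5472, 5488.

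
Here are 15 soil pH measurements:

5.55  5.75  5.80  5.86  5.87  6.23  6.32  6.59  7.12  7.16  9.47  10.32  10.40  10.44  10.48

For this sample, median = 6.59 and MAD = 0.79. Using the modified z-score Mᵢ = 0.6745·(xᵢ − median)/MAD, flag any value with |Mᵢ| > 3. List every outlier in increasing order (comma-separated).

|Mᵢ| > 3 ⇔ |xᵢ − 6.59| > 3·0.79/0.6745 = 3.51.
So outliers lie outside [3.08, 10.10].
10.32: M = 3.18 → outlier.
10.40: M = 3.25 → outlier.
10.44: M = 3.29 → outlier.
10.48: M = 3.32 → outlier.

10.32, 10.40, 10.44, 10.48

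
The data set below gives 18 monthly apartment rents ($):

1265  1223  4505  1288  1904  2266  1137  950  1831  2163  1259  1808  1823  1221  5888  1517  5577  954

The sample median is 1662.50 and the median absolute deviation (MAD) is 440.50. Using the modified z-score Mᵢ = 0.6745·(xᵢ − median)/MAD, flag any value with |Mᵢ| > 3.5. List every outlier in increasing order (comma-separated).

|Mᵢ| > 3.5 ⇔ |xᵢ − 1662.50| > 3.5·440.50/0.6745 = 2285.77.
So outliers lie outside [-623.27, 3948.27].
4505: M = 4.35 → outlier.
5577: M = 5.99 → outlier.
5888: M = 6.47 → outlier.

4505, 5577, 5888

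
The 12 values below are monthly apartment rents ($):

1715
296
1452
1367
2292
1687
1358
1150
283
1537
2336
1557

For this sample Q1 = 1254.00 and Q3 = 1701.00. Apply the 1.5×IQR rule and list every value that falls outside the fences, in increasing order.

283, 296

IQR = Q3 − Q1 = 1701.00 − 1254.00 = 447.00.
Lower fence = Q1 − 1.5·IQR = 1254.00 − 670.50 = 583.50.
Upper fence = Q3 + 1.5·IQR = 1701.00 + 670.50 = 2371.50.
283 < 583.50 → outlier.
296 < 583.50 → outlier.
All remaining values lie within [583.50, 2371.50].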